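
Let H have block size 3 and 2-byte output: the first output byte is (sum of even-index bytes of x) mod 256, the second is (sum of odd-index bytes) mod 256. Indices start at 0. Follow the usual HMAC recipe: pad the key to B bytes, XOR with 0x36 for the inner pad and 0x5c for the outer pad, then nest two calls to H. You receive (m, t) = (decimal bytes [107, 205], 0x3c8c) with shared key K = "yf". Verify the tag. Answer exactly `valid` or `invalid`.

valid

Key "yf" = 79 66 is 2 bytes ≤ B = 3; zero-pad to 3 bytes: K' = 79 66 00.
K' ⊕ ipad = 4f 50 36; K' ⊕ opad = 25 3a 5c.
Inner hash: even-index sum = 338 mod 256 = 82; odd-index sum = 187 mod 256 = 187 → 52 bb.
Outer hash (recomputed tag): even-index sum = 316 mod 256 = 60; odd-index sum = 140 mod 256 = 140 → 3c 8c.
Recomputed tag = 3c8c; claimed = 3c8c → match.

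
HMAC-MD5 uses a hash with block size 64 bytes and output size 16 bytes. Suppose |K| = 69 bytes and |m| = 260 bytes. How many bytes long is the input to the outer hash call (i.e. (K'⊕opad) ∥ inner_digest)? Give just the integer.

Key is 69 > 64 bytes, so it is hashed to 16 bytes then zero-padded to 64: |K'| = 64.
Outer input = (K'⊕opad) ∥ H(inner) → 64 + 16 = 80 bytes.

80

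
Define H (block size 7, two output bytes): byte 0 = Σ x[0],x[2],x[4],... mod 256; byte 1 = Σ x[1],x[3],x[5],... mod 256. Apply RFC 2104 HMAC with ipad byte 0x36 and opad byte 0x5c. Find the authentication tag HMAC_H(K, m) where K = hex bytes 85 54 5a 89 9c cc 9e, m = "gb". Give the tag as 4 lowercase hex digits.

Key hex bytes 85 54 5a 89 9c cc 9e is exactly B = 7 bytes: K' = 85 54 5a 89 9c cc 9e.
K' ⊕ ipad = b3 62 6c bf aa fa a8.  K' ⊕ opad = d9 08 06 d5 c0 90 c2.
Inner input = (K'⊕ipad) ∥ m = b3 62 6c bf aa fa a8 ∥ 67 62.
Inner hash: even-index sum = 723 mod 256 = 211; odd-index sum = 642 mod 256 = 130 → d3 82.
Outer input = (K'⊕opad) ∥ inner = d9 08 06 d5 c0 90 c2 ∥ d3 82.
Outer hash (tag): even-index sum = 739 mod 256 = 227; odd-index sum = 576 mod 256 = 64 → e3 40.

e340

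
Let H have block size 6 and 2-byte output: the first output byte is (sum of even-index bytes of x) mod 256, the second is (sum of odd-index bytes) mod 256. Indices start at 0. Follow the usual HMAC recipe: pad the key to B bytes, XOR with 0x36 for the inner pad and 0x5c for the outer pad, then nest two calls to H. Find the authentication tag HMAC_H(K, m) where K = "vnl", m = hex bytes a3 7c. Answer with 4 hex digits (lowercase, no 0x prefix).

Key "vnl" = 76 6e 6c is 3 bytes ≤ B = 6; zero-pad to 6 bytes: K' = 76 6e 6c 00 00 00.
K' ⊕ ipad = 40 58 5a 36 36 36.  K' ⊕ opad = 2a 32 30 5c 5c 5c.
Inner input = (K'⊕ipad) ∥ m = 40 58 5a 36 36 36 ∥ a3 7c.
Inner hash: even-index sum = 371 mod 256 = 115; odd-index sum = 320 mod 256 = 64 → 73 40.
Outer input = (K'⊕opad) ∥ inner = 2a 32 30 5c 5c 5c ∥ 73 40.
Outer hash (tag): even-index sum = 297 mod 256 = 41; odd-index sum = 298 mod 256 = 42 → 29 2a.

292a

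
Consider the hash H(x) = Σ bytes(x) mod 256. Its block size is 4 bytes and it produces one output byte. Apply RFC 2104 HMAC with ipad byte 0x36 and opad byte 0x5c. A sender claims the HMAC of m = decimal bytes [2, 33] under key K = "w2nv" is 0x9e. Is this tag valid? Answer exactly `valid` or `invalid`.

Key "w2nv" = 77 32 6e 76 is exactly B = 4 bytes: K' = 77 32 6e 76.
K' ⊕ ipad = 41 04 58 40; K' ⊕ opad = 2b 6e 32 2a.
Inner hash: sum = 65+4+88+64+2+33 = 256; mod 256 = 0 → 00.
Outer hash (recomputed tag): sum = 43+110+50+42+0 = 245 → f5.
Recomputed tag = f5; claimed = 9e → mismatch.

invalid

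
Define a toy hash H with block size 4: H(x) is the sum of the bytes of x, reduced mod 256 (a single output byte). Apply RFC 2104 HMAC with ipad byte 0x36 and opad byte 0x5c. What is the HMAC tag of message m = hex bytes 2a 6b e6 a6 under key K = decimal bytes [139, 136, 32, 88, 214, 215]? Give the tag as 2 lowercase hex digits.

49

Key decimal bytes [139, 136, 32, 88, 214, 215] = 8b 88 20 58 d6 d7 is 6 bytes > B = 4, so hash it first: H(key) = 38, then zero-pad to 4 bytes: K' = 38 00 00 00.
K' ⊕ ipad = 0e 36 36 36.  K' ⊕ opad = 64 5c 5c 5c.
Inner input = (K'⊕ipad) ∥ m = 0e 36 36 36 ∥ 2a 6b e6 a6.
Inner hash: sum = 14+54+54+54+42+107+230+166 = 721; mod 256 = 209 → d1.
Outer input = (K'⊕opad) ∥ inner = 64 5c 5c 5c ∥ d1.
Outer hash (tag): sum = 100+92+92+92+209 = 585; mod 256 = 73 → 49.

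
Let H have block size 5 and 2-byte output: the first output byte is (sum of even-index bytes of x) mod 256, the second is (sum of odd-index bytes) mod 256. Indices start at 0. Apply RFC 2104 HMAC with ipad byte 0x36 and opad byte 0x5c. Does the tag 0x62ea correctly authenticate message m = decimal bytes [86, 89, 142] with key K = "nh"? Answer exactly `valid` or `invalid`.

invalid

Key "nh" = 6e 68 is 2 bytes ≤ B = 5; zero-pad to 5 bytes: K' = 6e 68 00 00 00.
K' ⊕ ipad = 58 5e 36 36 36; K' ⊕ opad = 32 34 5c 5c 5c.
Inner hash: even-index sum = 285 mod 256 = 29; odd-index sum = 376 mod 256 = 120 → 1d 78.
Outer hash (recomputed tag): even-index sum = 354 mod 256 = 98; odd-index sum = 173 mod 256 = 173 → 62 ad.
Recomputed tag = 62ad; claimed = 62ea → mismatch.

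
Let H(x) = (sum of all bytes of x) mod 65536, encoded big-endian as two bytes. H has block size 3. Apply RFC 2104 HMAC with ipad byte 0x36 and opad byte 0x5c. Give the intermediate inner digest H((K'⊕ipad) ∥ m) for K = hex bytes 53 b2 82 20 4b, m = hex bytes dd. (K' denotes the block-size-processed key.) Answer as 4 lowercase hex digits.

020e

Key hex bytes 53 b2 82 20 4b is 5 bytes > B = 3, so hash it first: H(key) = 01 f2, then zero-pad to 3 bytes: K' = 01 f2 00.
K' ⊕ ipad = 37 c4 36.
Inner input = 37 c4 36 ∥ dd.
Inner hash: sum = 55+196+54+221 = 526 → 02 0e.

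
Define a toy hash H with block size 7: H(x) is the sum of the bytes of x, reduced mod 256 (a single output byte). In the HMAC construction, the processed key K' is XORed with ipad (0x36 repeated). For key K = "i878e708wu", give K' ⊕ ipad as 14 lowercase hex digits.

Key "i878e708wu" = 69 38 37 38 65 37 30 38 77 75 is 10 bytes > B = 7, so hash it first: H(key) = 00, then zero-pad to 7 bytes: K' = 00 00 00 00 00 00 00.
XOR each byte with 0x36: 00⊕36=36, 00⊕36=36, 00⊕36=36, 00⊕36=36, 00⊕36=36, 00⊕36=36, 00⊕36=36.

36363636363636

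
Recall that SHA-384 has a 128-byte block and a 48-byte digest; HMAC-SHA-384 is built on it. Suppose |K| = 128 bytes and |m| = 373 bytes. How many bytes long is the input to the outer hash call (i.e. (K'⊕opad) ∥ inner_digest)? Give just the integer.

176

Key is 128 ≤ 128 bytes, zero-padded: |K'| = 128.
Outer input = (K'⊕opad) ∥ H(inner) → 128 + 48 = 176 bytes.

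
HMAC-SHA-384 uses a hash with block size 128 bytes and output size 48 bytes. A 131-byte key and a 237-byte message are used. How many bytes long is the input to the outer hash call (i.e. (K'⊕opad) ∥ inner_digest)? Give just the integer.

Key is 131 > 128 bytes, so it is hashed to 48 bytes then zero-padded to 128: |K'| = 128.
Outer input = (K'⊕opad) ∥ H(inner) → 128 + 48 = 176 bytes.

176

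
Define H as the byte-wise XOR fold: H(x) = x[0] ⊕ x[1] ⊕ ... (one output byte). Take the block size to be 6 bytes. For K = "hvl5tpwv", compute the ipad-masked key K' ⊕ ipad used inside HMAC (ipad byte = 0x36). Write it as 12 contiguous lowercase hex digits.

743636363636

Key "hvl5tpwv" = 68 76 6c 35 74 70 77 76 is 8 bytes > B = 6, so hash it first: H(key) = 42, then zero-pad to 6 bytes: K' = 42 00 00 00 00 00.
XOR each byte with 0x36: 42⊕36=74, 00⊕36=36, 00⊕36=36, 00⊕36=36, 00⊕36=36, 00⊕36=36.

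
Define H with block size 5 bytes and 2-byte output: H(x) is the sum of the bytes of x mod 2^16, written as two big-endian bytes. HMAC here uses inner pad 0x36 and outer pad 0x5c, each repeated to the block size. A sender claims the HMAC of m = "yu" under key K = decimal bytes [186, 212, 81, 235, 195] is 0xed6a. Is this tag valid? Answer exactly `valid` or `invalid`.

Key decimal bytes [186, 212, 81, 235, 195] = ba d4 51 eb c3 is exactly B = 5 bytes: K' = ba d4 51 eb c3.
K' ⊕ ipad = 8c e2 67 dd f5; K' ⊕ opad = e6 88 0d b7 9f.
Inner hash: sum = 140+226+103+221+245+121+117 = 1173 → 04 95.
Outer hash (recomputed tag): sum = 230+136+13+183+159+4+149 = 874 → 03 6a.
Recomputed tag = 036a; claimed = ed6a → mismatch.

invalid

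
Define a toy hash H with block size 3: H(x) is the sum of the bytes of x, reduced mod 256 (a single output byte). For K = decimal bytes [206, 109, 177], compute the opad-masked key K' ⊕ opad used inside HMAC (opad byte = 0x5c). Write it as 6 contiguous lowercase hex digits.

9231ed

Key decimal bytes [206, 109, 177] = ce 6d b1 is exactly B = 3 bytes: K' = ce 6d b1.
XOR each byte with 0x5c: ce⊕5c=92, 6d⊕5c=31, b1⊕5c=ed.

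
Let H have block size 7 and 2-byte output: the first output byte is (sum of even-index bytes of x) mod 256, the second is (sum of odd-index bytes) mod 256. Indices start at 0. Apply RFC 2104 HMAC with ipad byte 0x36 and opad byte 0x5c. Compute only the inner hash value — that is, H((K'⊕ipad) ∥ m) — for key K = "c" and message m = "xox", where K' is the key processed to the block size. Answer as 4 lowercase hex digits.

Key "c" = 63 is 1 byte ≤ B = 7; zero-pad to 7 bytes: K' = 63 00 00 00 00 00 00.
K' ⊕ ipad = 55 36 36 36 36 36 36.
Inner input = 55 36 36 36 36 36 36 ∥ 78 6f 78.
Inner hash: even-index sum = 358 mod 256 = 102; odd-index sum = 402 mod 256 = 146 → 66 92.

6692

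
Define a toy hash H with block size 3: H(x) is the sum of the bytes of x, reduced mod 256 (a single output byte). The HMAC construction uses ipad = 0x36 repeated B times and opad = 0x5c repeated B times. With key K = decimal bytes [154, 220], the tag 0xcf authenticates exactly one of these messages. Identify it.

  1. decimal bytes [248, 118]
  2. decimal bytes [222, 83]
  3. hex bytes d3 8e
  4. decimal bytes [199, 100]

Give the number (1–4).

Key decimal bytes [154, 220] = 9a dc is 2 bytes ≤ B = 3; zero-pad to 3 bytes: K' = 9a dc 00.
K' ⊕ ipad = ac ea 36; K' ⊕ opad = c6 80 5c.
m1: inner = H(ac ea 36 f8 76) = 3a; tag = H(c6 80 5c 3a) = dc
m2: inner = H(ac ea 36 de 53) = fd; tag = H(c6 80 5c fd) = 9f
m3: inner = H(ac ea 36 d3 8e) = 2d; tag = H(c6 80 5c 2d) = cf ← matches
m4: inner = H(ac ea 36 c7 64) = f7; tag = H(c6 80 5c f7) = 99

3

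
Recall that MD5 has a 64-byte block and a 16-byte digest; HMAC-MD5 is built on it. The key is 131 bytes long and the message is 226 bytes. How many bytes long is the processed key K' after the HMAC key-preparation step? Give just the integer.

64

Key is 131 > 64 bytes, so it is hashed to 16 bytes then zero-padded to 64: |K'| = 64.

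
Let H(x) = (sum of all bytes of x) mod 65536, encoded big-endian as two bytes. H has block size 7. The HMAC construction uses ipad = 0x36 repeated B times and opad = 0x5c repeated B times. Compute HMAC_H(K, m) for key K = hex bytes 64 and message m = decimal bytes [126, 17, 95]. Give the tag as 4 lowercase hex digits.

Key hex bytes 64 is 1 byte ≤ B = 7; zero-pad to 7 bytes: K' = 64 00 00 00 00 00 00.
K' ⊕ ipad = 52 36 36 36 36 36 36.  K' ⊕ opad = 38 5c 5c 5c 5c 5c 5c.
Inner input = (K'⊕ipad) ∥ m = 52 36 36 36 36 36 36 ∥ 7e 11 5f.
Inner hash: sum = 82+54+54+54+54+54+54+126+17+95 = 644 → 02 84.
Outer input = (K'⊕opad) ∥ inner = 38 5c 5c 5c 5c 5c 5c ∥ 02 84.
Outer hash (tag): sum = 56+92+92+92+92+92+92+2+132 = 742 → 02 e6.

02e6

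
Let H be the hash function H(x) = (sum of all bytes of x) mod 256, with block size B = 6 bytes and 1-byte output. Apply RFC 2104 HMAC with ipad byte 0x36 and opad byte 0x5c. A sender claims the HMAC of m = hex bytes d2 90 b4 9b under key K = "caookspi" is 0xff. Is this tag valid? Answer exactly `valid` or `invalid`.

Key "caookspi" = 63 61 6f 6f 6b 73 70 69 is 8 bytes > B = 6, so hash it first: H(key) = 59, then zero-pad to 6 bytes: K' = 59 00 00 00 00 00.
K' ⊕ ipad = 6f 36 36 36 36 36; K' ⊕ opad = 05 5c 5c 5c 5c 5c.
Inner hash: sum = 111+54+54+54+54+54+210+144+180+155 = 1070; mod 256 = 46 → 2e.
Outer hash (recomputed tag): sum = 5+92+92+92+92+92+46 = 511; mod 256 = 255 → ff.
Recomputed tag = ff; claimed = ff → match.

valid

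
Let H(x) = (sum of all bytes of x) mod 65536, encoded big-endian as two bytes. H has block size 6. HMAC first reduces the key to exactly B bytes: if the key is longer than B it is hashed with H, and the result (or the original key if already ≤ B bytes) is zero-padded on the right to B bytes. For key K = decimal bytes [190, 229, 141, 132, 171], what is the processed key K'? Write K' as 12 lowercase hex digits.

Key decimal bytes [190, 229, 141, 132, 171] = be e5 8d 84 ab is 5 bytes ≤ B = 6; zero-pad to 6 bytes: K' = be e5 8d 84 ab 00.

bee58d84ab00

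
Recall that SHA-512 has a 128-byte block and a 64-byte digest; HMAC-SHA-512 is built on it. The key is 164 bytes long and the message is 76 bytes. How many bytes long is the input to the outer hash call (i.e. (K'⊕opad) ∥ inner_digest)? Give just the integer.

192

Key is 164 > 128 bytes, so it is hashed to 64 bytes then zero-padded to 128: |K'| = 128.
Outer input = (K'⊕opad) ∥ H(inner) → 128 + 64 = 192 bytes.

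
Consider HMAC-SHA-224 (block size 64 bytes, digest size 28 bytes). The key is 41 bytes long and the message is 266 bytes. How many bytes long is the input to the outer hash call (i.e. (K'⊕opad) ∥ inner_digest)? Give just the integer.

Key is 41 ≤ 64 bytes, zero-padded: |K'| = 64.
Outer input = (K'⊕opad) ∥ H(inner) → 64 + 28 = 92 bytes.

92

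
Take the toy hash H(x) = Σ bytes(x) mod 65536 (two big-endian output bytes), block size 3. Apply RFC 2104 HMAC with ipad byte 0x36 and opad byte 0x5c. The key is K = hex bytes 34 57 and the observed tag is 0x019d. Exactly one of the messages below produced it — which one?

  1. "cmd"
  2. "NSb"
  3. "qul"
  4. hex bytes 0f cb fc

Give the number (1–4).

1

Key hex bytes 34 57 is 2 bytes ≤ B = 3; zero-pad to 3 bytes: K' = 34 57 00.
K' ⊕ ipad = 02 61 36; K' ⊕ opad = 68 0b 5c.
m1: inner = H(02 61 36 63 6d 64) = 01 cd; tag = H(68 0b 5c 01 cd) = 019d ← matches
m2: inner = H(02 61 36 4e 53 62) = 01 9c; tag = H(68 0b 5c 01 9c) = 016c
m3: inner = H(02 61 36 71 75 6c) = 01 eb; tag = H(68 0b 5c 01 eb) = 01bb
m4: inner = H(02 61 36 0f cb fc) = 02 6f; tag = H(68 0b 5c 02 6f) = 0140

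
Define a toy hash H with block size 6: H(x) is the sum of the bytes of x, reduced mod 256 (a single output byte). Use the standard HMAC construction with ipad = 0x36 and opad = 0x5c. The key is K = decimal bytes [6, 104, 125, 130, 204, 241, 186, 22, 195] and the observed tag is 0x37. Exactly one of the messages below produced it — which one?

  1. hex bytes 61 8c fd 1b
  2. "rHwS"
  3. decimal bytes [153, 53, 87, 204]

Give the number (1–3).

3

Key decimal bytes [6, 104, 125, 130, 204, 241, 186, 22, 195] = 06 68 7d 82 cc f1 ba 16 c3 is 9 bytes > B = 6, so hash it first: H(key) = bd, then zero-pad to 6 bytes: K' = bd 00 00 00 00 00.
K' ⊕ ipad = 8b 36 36 36 36 36; K' ⊕ opad = e1 5c 5c 5c 5c 5c.
m1: inner = H(8b 36 36 36 36 36 61 8c fd 1b) = 9e; tag = H(e1 5c 5c 5c 5c 5c 9e) = 4b
m2: inner = H(8b 36 36 36 36 36 72 48 77 53) = 1d; tag = H(e1 5c 5c 5c 5c 5c 1d) = ca
m3: inner = H(8b 36 36 36 36 36 99 35 57 cc) = 8a; tag = H(e1 5c 5c 5c 5c 5c 8a) = 37 ← matches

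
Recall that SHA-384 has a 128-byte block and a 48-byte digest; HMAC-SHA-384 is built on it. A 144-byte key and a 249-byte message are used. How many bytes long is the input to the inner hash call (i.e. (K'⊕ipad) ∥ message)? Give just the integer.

Key is 144 > 128 bytes, so it is hashed to 48 bytes then zero-padded to 128: |K'| = 128.
Inner input = (K'⊕ipad) ∥ m → 128 + 249 = 377 bytes.

377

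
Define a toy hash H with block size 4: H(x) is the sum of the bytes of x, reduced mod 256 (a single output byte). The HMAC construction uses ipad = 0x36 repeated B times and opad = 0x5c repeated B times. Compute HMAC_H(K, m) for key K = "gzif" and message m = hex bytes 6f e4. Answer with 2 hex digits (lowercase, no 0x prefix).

Key "gzif" = 67 7a 69 66 is exactly B = 4 bytes: K' = 67 7a 69 66.
K' ⊕ ipad = 51 4c 5f 50.  K' ⊕ opad = 3b 26 35 3a.
Inner input = (K'⊕ipad) ∥ m = 51 4c 5f 50 ∥ 6f e4.
Inner hash: sum = 81+76+95+80+111+228 = 671; mod 256 = 159 → 9f.
Outer input = (K'⊕opad) ∥ inner = 3b 26 35 3a ∥ 9f.
Outer hash (tag): sum = 59+38+53+58+159 = 367; mod 256 = 111 → 6f.

6f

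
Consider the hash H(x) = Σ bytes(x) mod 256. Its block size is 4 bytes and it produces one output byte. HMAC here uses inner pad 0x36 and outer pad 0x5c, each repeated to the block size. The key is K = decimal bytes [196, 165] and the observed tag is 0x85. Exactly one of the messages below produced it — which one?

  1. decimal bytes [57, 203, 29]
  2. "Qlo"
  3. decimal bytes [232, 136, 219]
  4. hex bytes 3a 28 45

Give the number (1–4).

Key decimal bytes [196, 165] = c4 a5 is 2 bytes ≤ B = 4; zero-pad to 4 bytes: K' = c4 a5 00 00.
K' ⊕ ipad = f2 93 36 36; K' ⊕ opad = 98 f9 5c 5c.
m1: inner = H(f2 93 36 36 39 cb 1d) = 12; tag = H(98 f9 5c 5c 12) = 5b
m2: inner = H(f2 93 36 36 51 6c 6f) = 1d; tag = H(98 f9 5c 5c 1d) = 66
m3: inner = H(f2 93 36 36 e8 88 db) = 3c; tag = H(98 f9 5c 5c 3c) = 85 ← matches
m4: inner = H(f2 93 36 36 3a 28 45) = 98; tag = H(98 f9 5c 5c 98) = e1

3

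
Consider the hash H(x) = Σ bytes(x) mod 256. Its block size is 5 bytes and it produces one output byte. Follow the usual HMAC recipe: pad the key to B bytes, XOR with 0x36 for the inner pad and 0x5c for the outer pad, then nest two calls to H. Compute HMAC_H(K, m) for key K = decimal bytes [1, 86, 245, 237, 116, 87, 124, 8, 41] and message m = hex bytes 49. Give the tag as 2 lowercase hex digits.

05

Key decimal bytes [1, 86, 245, 237, 116, 87, 124, 8, 41] = 01 56 f5 ed 74 57 7c 08 29 is 9 bytes > B = 5, so hash it first: H(key) = b1, then zero-pad to 5 bytes: K' = b1 00 00 00 00.
K' ⊕ ipad = 87 36 36 36 36.  K' ⊕ opad = ed 5c 5c 5c 5c.
Inner input = (K'⊕ipad) ∥ m = 87 36 36 36 36 ∥ 49.
Inner hash: sum = 135+54+54+54+54+73 = 424; mod 256 = 168 → a8.
Outer input = (K'⊕opad) ∥ inner = ed 5c 5c 5c 5c ∥ a8.
Outer hash (tag): sum = 237+92+92+92+92+168 = 773; mod 256 = 5 → 05.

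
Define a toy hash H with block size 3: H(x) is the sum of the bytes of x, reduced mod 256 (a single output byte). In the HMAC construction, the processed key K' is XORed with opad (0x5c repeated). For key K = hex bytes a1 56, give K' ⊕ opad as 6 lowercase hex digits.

fd0a5c

Key hex bytes a1 56 is 2 bytes ≤ B = 3; zero-pad to 3 bytes: K' = a1 56 00.
XOR each byte with 0x5c: a1⊕5c=fd, 56⊕5c=0a, 00⊕5c=5c.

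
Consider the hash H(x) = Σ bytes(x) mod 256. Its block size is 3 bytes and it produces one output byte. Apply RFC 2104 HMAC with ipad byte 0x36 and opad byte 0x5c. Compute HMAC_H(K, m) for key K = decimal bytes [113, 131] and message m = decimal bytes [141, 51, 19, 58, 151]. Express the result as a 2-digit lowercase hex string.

3e

Key decimal bytes [113, 131] = 71 83 is 2 bytes ≤ B = 3; zero-pad to 3 bytes: K' = 71 83 00.
K' ⊕ ipad = 47 b5 36.  K' ⊕ opad = 2d df 5c.
Inner input = (K'⊕ipad) ∥ m = 47 b5 36 ∥ 8d 33 13 3a 97.
Inner hash: sum = 71+181+54+141+51+19+58+151 = 726; mod 256 = 214 → d6.
Outer input = (K'⊕opad) ∥ inner = 2d df 5c ∥ d6.
Outer hash (tag): sum = 45+223+92+214 = 574; mod 256 = 62 → 3e.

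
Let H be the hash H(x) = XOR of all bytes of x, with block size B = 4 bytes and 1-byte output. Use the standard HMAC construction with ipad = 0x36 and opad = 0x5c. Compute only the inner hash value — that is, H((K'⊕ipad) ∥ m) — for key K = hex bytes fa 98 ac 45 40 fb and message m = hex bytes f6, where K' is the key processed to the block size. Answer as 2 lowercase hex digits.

c6

Key hex bytes fa 98 ac 45 40 fb is 6 bytes > B = 4, so hash it first: H(key) = 30, then zero-pad to 4 bytes: K' = 30 00 00 00.
K' ⊕ ipad = 06 36 36 36.
Inner input = 06 36 36 36 ∥ f6.
Inner hash: XOR 06⊕36⊕36⊕36⊕f6 = c6.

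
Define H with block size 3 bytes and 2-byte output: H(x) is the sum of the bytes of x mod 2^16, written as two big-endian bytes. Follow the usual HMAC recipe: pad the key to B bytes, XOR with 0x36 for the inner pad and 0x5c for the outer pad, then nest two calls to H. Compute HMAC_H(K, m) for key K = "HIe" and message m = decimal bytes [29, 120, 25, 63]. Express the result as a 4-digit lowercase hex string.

Key "HIe" = 48 49 65 is exactly B = 3 bytes: K' = 48 49 65.
K' ⊕ ipad = 7e 7f 53.  K' ⊕ opad = 14 15 39.
Inner input = (K'⊕ipad) ∥ m = 7e 7f 53 ∥ 1d 78 19 3f.
Inner hash: sum = 126+127+83+29+120+25+63 = 573 → 02 3d.
Outer input = (K'⊕opad) ∥ inner = 14 15 39 ∥ 02 3d.
Outer hash (tag): sum = 20+21+57+2+61 = 161 → 00 a1.

00a1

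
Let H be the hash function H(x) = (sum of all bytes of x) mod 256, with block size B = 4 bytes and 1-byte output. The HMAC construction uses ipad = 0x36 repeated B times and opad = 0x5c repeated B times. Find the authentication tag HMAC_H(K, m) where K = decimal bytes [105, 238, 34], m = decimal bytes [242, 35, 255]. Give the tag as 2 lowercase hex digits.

56

Key decimal bytes [105, 238, 34] = 69 ee 22 is 3 bytes ≤ B = 4; zero-pad to 4 bytes: K' = 69 ee 22 00.
K' ⊕ ipad = 5f d8 14 36.  K' ⊕ opad = 35 b2 7e 5c.
Inner input = (K'⊕ipad) ∥ m = 5f d8 14 36 ∥ f2 23 ff.
Inner hash: sum = 95+216+20+54+242+35+255 = 917; mod 256 = 149 → 95.
Outer input = (K'⊕opad) ∥ inner = 35 b2 7e 5c ∥ 95.
Outer hash (tag): sum = 53+178+126+92+149 = 598; mod 256 = 86 → 56.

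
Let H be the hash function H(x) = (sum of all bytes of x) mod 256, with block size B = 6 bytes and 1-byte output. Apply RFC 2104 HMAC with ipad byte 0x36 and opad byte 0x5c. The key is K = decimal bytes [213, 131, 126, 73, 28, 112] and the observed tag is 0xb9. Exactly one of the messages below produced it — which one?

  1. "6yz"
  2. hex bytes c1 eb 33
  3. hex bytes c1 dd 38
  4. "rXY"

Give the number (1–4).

2

Key decimal bytes [213, 131, 126, 73, 28, 112] = d5 83 7e 49 1c 70 is exactly B = 6 bytes: K' = d5 83 7e 49 1c 70.
K' ⊕ ipad = e3 b5 48 7f 2a 46; K' ⊕ opad = 89 df 22 15 40 2c.
m1: inner = H(e3 b5 48 7f 2a 46 36 79 7a) = f8; tag = H(89 df 22 15 40 2c f8) = 03
m2: inner = H(e3 b5 48 7f 2a 46 c1 eb 33) = ae; tag = H(89 df 22 15 40 2c ae) = b9 ← matches
m3: inner = H(e3 b5 48 7f 2a 46 c1 dd 38) = a5; tag = H(89 df 22 15 40 2c a5) = b0
m4: inner = H(e3 b5 48 7f 2a 46 72 58 59) = f2; tag = H(89 df 22 15 40 2c f2) = fd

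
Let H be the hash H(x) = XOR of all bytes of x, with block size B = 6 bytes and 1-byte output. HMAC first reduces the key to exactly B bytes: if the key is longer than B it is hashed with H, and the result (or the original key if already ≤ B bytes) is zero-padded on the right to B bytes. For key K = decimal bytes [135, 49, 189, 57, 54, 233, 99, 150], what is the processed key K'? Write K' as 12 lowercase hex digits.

180000000000

|K| = 8 > B = 6, so first hash the key.
H(K): XOR 87⊕31⊕bd⊕39⊕36⊕e9⊕63⊕96 = 18.
Zero-pad H(K) = 18 to 6 bytes: K' = 18 00 00 00 00 00.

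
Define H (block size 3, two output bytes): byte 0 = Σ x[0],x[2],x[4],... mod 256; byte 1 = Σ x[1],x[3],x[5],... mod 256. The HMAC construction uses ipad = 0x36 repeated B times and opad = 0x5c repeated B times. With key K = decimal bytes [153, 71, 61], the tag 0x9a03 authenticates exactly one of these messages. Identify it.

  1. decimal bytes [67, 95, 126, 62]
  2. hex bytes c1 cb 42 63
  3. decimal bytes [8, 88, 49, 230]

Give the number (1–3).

2

Key decimal bytes [153, 71, 61] = 99 47 3d is exactly B = 3 bytes: K' = 99 47 3d.
K' ⊕ ipad = af 71 0b; K' ⊕ opad = c5 1b 61.
m1: inner = H(af 71 0b 43 5f 7e 3e) = 57 32; tag = H(c5 1b 61 57 32) = 5872
m2: inner = H(af 71 0b c1 cb 42 63) = e8 74; tag = H(c5 1b 61 e8 74) = 9a03 ← matches
m3: inner = H(af 71 0b 08 58 31 e6) = f8 aa; tag = H(c5 1b 61 f8 aa) = d013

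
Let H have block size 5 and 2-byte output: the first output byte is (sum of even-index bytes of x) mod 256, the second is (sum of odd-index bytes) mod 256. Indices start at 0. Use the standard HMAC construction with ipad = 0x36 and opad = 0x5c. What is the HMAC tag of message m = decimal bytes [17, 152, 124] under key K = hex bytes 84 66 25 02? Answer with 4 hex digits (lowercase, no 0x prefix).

Key hex bytes 84 66 25 02 is 4 bytes ≤ B = 5; zero-pad to 5 bytes: K' = 84 66 25 02 00.
K' ⊕ ipad = b2 50 13 34 36.  K' ⊕ opad = d8 3a 79 5e 5c.
Inner input = (K'⊕ipad) ∥ m = b2 50 13 34 36 ∥ 11 98 7c.
Inner hash: even-index sum = 403 mod 256 = 147; odd-index sum = 273 mod 256 = 17 → 93 11.
Outer input = (K'⊕opad) ∥ inner = d8 3a 79 5e 5c ∥ 93 11.
Outer hash (tag): even-index sum = 446 mod 256 = 190; odd-index sum = 299 mod 256 = 43 → be 2b.

be2b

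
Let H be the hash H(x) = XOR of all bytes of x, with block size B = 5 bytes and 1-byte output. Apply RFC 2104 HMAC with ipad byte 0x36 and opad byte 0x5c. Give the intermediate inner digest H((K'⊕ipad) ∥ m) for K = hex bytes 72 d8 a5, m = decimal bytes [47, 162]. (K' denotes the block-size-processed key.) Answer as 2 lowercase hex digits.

b4

Key hex bytes 72 d8 a5 is 3 bytes ≤ B = 5; zero-pad to 5 bytes: K' = 72 d8 a5 00 00.
K' ⊕ ipad = 44 ee 93 36 36.
Inner input = 44 ee 93 36 36 ∥ 2f a2.
Inner hash: XOR 44⊕ee⊕93⊕36⊕36⊕2f⊕a2 = b4.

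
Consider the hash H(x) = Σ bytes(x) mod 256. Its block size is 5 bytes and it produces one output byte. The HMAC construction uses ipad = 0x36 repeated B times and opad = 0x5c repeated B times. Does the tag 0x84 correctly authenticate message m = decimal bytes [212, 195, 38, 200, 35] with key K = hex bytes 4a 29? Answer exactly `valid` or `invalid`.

Key hex bytes 4a 29 is 2 bytes ≤ B = 5; zero-pad to 5 bytes: K' = 4a 29 00 00 00.
K' ⊕ ipad = 7c 1f 36 36 36; K' ⊕ opad = 16 75 5c 5c 5c.
Inner hash: sum = 124+31+54+54+54+212+195+38+200+35 = 997; mod 256 = 229 → e5.
Outer hash (recomputed tag): sum = 22+117+92+92+92+229 = 644; mod 256 = 132 → 84.
Recomputed tag = 84; claimed = 84 → match.

valid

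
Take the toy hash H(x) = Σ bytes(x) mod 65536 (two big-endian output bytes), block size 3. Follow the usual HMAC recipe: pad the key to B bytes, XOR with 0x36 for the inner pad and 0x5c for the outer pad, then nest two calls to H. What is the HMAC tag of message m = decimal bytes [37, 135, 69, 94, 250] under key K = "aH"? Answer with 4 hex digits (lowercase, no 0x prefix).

Key "aH" = 61 48 is 2 bytes ≤ B = 3; zero-pad to 3 bytes: K' = 61 48 00.
K' ⊕ ipad = 57 7e 36.  K' ⊕ opad = 3d 14 5c.
Inner input = (K'⊕ipad) ∥ m = 57 7e 36 ∥ 25 87 45 5e fa.
Inner hash: sum = 87+126+54+37+135+69+94+250 = 852 → 03 54.
Outer input = (K'⊕opad) ∥ inner = 3d 14 5c ∥ 03 54.
Outer hash (tag): sum = 61+20+92+3+84 = 260 → 01 04.

0104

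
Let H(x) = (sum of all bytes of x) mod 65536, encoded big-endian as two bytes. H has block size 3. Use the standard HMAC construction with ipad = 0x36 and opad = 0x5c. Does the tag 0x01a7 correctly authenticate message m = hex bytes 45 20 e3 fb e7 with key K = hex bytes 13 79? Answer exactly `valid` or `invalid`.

Key hex bytes 13 79 is 2 bytes ≤ B = 3; zero-pad to 3 bytes: K' = 13 79 00.
K' ⊕ ipad = 25 4f 36; K' ⊕ opad = 4f 25 5c.
Inner hash: sum = 37+79+54+69+32+227+251+231 = 980 → 03 d4.
Outer hash (recomputed tag): sum = 79+37+92+3+212 = 423 → 01 a7.
Recomputed tag = 01a7; claimed = 01a7 → match.

valid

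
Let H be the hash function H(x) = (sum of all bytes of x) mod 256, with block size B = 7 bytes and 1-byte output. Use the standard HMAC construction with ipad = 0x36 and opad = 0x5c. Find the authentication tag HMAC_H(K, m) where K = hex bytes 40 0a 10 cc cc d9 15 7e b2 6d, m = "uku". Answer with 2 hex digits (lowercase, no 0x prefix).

Key hex bytes 40 0a 10 cc cc d9 15 7e b2 6d is 10 bytes > B = 7, so hash it first: H(key) = 7d, then zero-pad to 7 bytes: K' = 7d 00 00 00 00 00 00.
K' ⊕ ipad = 4b 36 36 36 36 36 36.  K' ⊕ opad = 21 5c 5c 5c 5c 5c 5c.
Inner input = (K'⊕ipad) ∥ m = 4b 36 36 36 36 36 36 ∥ 75 6b 75.
Inner hash: sum = 75+54+54+54+54+54+54+117+107+117 = 740; mod 256 = 228 → e4.
Outer input = (K'⊕opad) ∥ inner = 21 5c 5c 5c 5c 5c 5c ∥ e4.
Outer hash (tag): sum = 33+92+92+92+92+92+92+228 = 813; mod 256 = 45 → 2d.

2d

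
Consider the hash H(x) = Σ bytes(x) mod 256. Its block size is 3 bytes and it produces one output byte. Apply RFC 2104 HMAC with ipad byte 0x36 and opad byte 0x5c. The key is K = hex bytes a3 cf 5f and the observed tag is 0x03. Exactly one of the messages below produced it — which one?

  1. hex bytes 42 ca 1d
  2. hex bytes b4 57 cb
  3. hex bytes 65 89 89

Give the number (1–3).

3

Key hex bytes a3 cf 5f is exactly B = 3 bytes: K' = a3 cf 5f.
K' ⊕ ipad = 95 f9 69; K' ⊕ opad = ff 93 03.
m1: inner = H(95 f9 69 42 ca 1d) = 20; tag = H(ff 93 03 20) = b5
m2: inner = H(95 f9 69 b4 57 cb) = cd; tag = H(ff 93 03 cd) = 62
m3: inner = H(95 f9 69 65 89 89) = 6e; tag = H(ff 93 03 6e) = 03 ← matches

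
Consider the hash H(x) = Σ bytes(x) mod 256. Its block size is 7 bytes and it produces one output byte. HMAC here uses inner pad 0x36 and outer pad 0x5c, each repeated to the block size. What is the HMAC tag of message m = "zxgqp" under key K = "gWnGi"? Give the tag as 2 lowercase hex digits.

Key "gWnGi" = 67 57 6e 47 69 is 5 bytes ≤ B = 7; zero-pad to 7 bytes: K' = 67 57 6e 47 69 00 00.
K' ⊕ ipad = 51 61 58 71 5f 36 36.  K' ⊕ opad = 3b 0b 32 1b 35 5c 5c.
Inner input = (K'⊕ipad) ∥ m = 51 61 58 71 5f 36 36 ∥ 7a 78 67 71 70.
Inner hash: sum = 81+97+88+113+95+54+54+122+120+103+113+112 = 1152; mod 256 = 128 → 80.
Outer input = (K'⊕opad) ∥ inner = 3b 0b 32 1b 35 5c 5c ∥ 80.
Outer hash (tag): sum = 59+11+50+27+53+92+92+128 = 512; mod 256 = 0 → 00.

00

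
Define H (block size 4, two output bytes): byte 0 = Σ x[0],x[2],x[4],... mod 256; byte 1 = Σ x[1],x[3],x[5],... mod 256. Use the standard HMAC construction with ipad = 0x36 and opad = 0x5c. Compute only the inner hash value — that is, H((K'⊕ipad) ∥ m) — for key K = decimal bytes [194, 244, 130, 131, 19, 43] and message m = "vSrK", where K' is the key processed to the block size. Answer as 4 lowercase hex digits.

Key decimal bytes [194, 244, 130, 131, 19, 43] = c2 f4 82 83 13 2b is 6 bytes > B = 4, so hash it first: H(key) = 57 a2, then zero-pad to 4 bytes: K' = 57 a2 00 00.
K' ⊕ ipad = 61 94 36 36.
Inner input = 61 94 36 36 ∥ 76 53 72 4b.
Inner hash: even-index sum = 383 mod 256 = 127; odd-index sum = 360 mod 256 = 104 → 7f 68.

7f68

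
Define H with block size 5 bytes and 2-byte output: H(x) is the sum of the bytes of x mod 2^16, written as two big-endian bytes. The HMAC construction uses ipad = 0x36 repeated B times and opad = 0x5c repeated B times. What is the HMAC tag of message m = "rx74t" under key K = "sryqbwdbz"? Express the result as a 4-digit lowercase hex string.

02a8

Key "sryqbwdbz" = 73 72 79 71 62 77 64 62 7a is 9 bytes > B = 5, so hash it first: H(key) = 03 e8, then zero-pad to 5 bytes: K' = 03 e8 00 00 00.
K' ⊕ ipad = 35 de 36 36 36.  K' ⊕ opad = 5f b4 5c 5c 5c.
Inner input = (K'⊕ipad) ∥ m = 35 de 36 36 36 ∥ 72 78 37 34 74.
Inner hash: sum = 53+222+54+54+54+114+120+55+52+116 = 894 → 03 7e.
Outer input = (K'⊕opad) ∥ inner = 5f b4 5c 5c 5c ∥ 03 7e.
Outer hash (tag): sum = 95+180+92+92+92+3+126 = 680 → 02 a8.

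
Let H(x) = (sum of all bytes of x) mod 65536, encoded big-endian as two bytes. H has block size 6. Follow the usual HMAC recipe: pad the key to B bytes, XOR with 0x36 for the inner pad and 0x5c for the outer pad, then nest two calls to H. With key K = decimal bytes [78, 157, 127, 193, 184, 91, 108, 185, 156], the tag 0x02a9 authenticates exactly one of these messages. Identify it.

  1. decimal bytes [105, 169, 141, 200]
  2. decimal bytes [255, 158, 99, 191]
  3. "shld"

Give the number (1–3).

Key decimal bytes [78, 157, 127, 193, 184, 91, 108, 185, 156] = 4e 9d 7f c1 b8 5b 6c b9 9c is 9 bytes > B = 6, so hash it first: H(key) = 04 ff, then zero-pad to 6 bytes: K' = 04 ff 00 00 00 00.
K' ⊕ ipad = 32 c9 36 36 36 36; K' ⊕ opad = 58 a3 5c 5c 5c 5c.
m1: inner = H(32 c9 36 36 36 36 69 a9 8d c8) = 04 3a; tag = H(58 a3 5c 5c 5c 5c 04 3a) = 02a9 ← matches
m2: inner = H(32 c9 36 36 36 36 ff 9e 63 bf) = 04 92; tag = H(58 a3 5c 5c 5c 5c 04 92) = 0301
m3: inner = H(32 c9 36 36 36 36 73 68 6c 64) = 03 7e; tag = H(58 a3 5c 5c 5c 5c 03 7e) = 02ec

1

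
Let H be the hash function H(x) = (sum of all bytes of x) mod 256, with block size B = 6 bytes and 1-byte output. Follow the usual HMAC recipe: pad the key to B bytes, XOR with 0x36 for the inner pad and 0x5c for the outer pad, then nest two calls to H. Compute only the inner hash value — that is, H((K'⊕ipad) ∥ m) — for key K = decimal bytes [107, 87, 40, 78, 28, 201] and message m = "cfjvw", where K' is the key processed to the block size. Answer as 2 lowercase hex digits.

Key decimal bytes [107, 87, 40, 78, 28, 201] = 6b 57 28 4e 1c c9 is exactly B = 6 bytes: K' = 6b 57 28 4e 1c c9.
K' ⊕ ipad = 5d 61 1e 78 2a ff.
Inner input = 5d 61 1e 78 2a ff ∥ 63 66 6a 76 77.
Inner hash: sum = 93+97+30+120+42+255+99+102+106+118+119 = 1181; mod 256 = 157 → 9d.

9d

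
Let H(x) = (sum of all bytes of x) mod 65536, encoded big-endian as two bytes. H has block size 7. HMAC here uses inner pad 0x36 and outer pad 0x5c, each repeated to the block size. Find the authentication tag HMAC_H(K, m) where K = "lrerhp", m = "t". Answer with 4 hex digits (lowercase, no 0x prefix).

0206

Key "lrerhp" = 6c 72 65 72 68 70 is 6 bytes ≤ B = 7; zero-pad to 7 bytes: K' = 6c 72 65 72 68 70 00.
K' ⊕ ipad = 5a 44 53 44 5e 46 36.  K' ⊕ opad = 30 2e 39 2e 34 2c 5c.
Inner input = (K'⊕ipad) ∥ m = 5a 44 53 44 5e 46 36 ∥ 74.
Inner hash: sum = 90+68+83+68+94+70+54+116 = 643 → 02 83.
Outer input = (K'⊕opad) ∥ inner = 30 2e 39 2e 34 2c 5c ∥ 02 83.
Outer hash (tag): sum = 48+46+57+46+52+44+92+2+131 = 518 → 02 06.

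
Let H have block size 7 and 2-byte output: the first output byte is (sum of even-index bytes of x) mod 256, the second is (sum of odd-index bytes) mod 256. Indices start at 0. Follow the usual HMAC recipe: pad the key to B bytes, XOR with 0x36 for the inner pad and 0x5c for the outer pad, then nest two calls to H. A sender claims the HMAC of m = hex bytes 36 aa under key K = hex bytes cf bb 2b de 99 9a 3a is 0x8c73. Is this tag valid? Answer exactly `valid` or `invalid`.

Key hex bytes cf bb 2b de 99 9a 3a is exactly B = 7 bytes: K' = cf bb 2b de 99 9a 3a.
K' ⊕ ipad = f9 8d 1d e8 af ac 0c; K' ⊕ opad = 93 e7 77 82 c5 c6 66.
Inner hash: even-index sum = 635 mod 256 = 123; odd-index sum = 599 mod 256 = 87 → 7b 57.
Outer hash (recomputed tag): even-index sum = 652 mod 256 = 140; odd-index sum = 682 mod 256 = 170 → 8c aa.
Recomputed tag = 8caa; claimed = 8c73 → mismatch.

invalid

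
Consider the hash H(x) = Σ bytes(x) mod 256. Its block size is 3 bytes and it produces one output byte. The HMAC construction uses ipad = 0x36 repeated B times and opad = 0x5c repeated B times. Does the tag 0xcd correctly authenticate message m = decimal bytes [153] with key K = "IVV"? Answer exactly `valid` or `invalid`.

invalid

Key "IVV" = 49 56 56 is exactly B = 3 bytes: K' = 49 56 56.
K' ⊕ ipad = 7f 60 60; K' ⊕ opad = 15 0a 0a.
Inner hash: sum = 127+96+96+153 = 472; mod 256 = 216 → d8.
Outer hash (recomputed tag): sum = 21+10+10+216 = 257; mod 256 = 1 → 01.
Recomputed tag = 01; claimed = cd → mismatch.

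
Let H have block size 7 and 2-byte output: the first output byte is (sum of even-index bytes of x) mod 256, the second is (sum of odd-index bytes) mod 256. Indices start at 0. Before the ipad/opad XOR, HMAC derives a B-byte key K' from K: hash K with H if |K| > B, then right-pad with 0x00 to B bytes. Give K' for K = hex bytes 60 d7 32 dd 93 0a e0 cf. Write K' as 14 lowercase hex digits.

|K| = 8 > B = 7, so first hash the key.
H(K): even-index sum = 517 mod 256 = 5; odd-index sum = 653 mod 256 = 141 → 05 8d.
Zero-pad H(K) = 05 8d to 7 bytes: K' = 05 8d 00 00 00 00 00.

058d0000000000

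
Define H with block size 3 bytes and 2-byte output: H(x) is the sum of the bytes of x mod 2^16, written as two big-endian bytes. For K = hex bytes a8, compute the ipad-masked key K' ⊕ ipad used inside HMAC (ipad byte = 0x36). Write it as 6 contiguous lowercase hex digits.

Key hex bytes a8 is 1 byte ≤ B = 3; zero-pad to 3 bytes: K' = a8 00 00.
XOR each byte with 0x36: a8⊕36=9e, 00⊕36=36, 00⊕36=36.

9e3636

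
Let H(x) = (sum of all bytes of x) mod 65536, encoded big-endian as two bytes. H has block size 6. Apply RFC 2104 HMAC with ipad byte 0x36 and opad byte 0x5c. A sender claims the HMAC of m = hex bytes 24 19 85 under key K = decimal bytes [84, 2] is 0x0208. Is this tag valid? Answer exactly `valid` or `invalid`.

Key decimal bytes [84, 2] = 54 02 is 2 bytes ≤ B = 6; zero-pad to 6 bytes: K' = 54 02 00 00 00 00.
K' ⊕ ipad = 62 34 36 36 36 36; K' ⊕ opad = 08 5e 5c 5c 5c 5c.
Inner hash: sum = 98+52+54+54+54+54+36+25+133 = 560 → 02 30.
Outer hash (recomputed tag): sum = 8+94+92+92+92+92+2+48 = 520 → 02 08.
Recomputed tag = 0208; claimed = 0208 → match.

valid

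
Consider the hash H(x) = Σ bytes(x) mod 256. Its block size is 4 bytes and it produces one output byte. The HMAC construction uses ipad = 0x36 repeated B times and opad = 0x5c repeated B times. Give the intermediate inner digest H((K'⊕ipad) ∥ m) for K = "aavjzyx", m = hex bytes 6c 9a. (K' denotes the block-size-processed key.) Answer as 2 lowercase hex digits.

e3

Key "aavjzyx" = 61 61 76 6a 7a 79 78 is 7 bytes > B = 4, so hash it first: H(key) = 0d, then zero-pad to 4 bytes: K' = 0d 00 00 00.
K' ⊕ ipad = 3b 36 36 36.
Inner input = 3b 36 36 36 ∥ 6c 9a.
Inner hash: sum = 59+54+54+54+108+154 = 483; mod 256 = 227 → e3.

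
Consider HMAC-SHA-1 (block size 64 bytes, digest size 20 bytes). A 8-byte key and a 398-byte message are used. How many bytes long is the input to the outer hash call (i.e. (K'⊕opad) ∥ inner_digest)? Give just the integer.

Key is 8 ≤ 64 bytes, zero-padded: |K'| = 64.
Outer input = (K'⊕opad) ∥ H(inner) → 64 + 20 = 84 bytes.

84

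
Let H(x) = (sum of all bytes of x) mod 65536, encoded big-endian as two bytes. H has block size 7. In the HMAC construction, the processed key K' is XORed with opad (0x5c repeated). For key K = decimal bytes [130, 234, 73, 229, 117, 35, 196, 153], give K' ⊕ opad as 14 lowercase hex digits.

58d35c5c5c5c5c

Key decimal bytes [130, 234, 73, 229, 117, 35, 196, 153] = 82 ea 49 e5 75 23 c4 99 is 8 bytes > B = 7, so hash it first: H(key) = 04 8f, then zero-pad to 7 bytes: K' = 04 8f 00 00 00 00 00.
XOR each byte with 0x5c: 04⊕5c=58, 8f⊕5c=d3, 00⊕5c=5c, 00⊕5c=5c, 00⊕5c=5c, 00⊕5c=5c, 00⊕5c=5c.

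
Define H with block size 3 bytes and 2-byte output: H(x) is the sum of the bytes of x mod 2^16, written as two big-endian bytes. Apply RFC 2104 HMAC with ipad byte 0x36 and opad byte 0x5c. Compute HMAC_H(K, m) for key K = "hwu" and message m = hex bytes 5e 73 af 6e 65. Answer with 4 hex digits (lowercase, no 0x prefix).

00c0

Key "hwu" = 68 77 75 is exactly B = 3 bytes: K' = 68 77 75.
K' ⊕ ipad = 5e 41 43.  K' ⊕ opad = 34 2b 29.
Inner input = (K'⊕ipad) ∥ m = 5e 41 43 ∥ 5e 73 af 6e 65.
Inner hash: sum = 94+65+67+94+115+175+110+101 = 821 → 03 35.
Outer input = (K'⊕opad) ∥ inner = 34 2b 29 ∥ 03 35.
Outer hash (tag): sum = 52+43+41+3+53 = 192 → 00 c0.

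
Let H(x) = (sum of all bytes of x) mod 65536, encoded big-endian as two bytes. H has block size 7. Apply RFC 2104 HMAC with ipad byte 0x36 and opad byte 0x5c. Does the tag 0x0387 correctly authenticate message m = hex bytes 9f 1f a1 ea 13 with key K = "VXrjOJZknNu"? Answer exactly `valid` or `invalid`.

Key "VXrjOJZknNu" = 56 58 72 6a 4f 4a 5a 6b 6e 4e 75 is 11 bytes > B = 7, so hash it first: H(key) = 04 19, then zero-pad to 7 bytes: K' = 04 19 00 00 00 00 00.
K' ⊕ ipad = 32 2f 36 36 36 36 36; K' ⊕ opad = 58 45 5c 5c 5c 5c 5c.
Inner hash: sum = 50+47+54+54+54+54+54+159+31+161+234+19 = 971 → 03 cb.
Outer hash (recomputed tag): sum = 88+69+92+92+92+92+92+3+203 = 823 → 03 37.
Recomputed tag = 0337; claimed = 0387 → mismatch.

invalid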